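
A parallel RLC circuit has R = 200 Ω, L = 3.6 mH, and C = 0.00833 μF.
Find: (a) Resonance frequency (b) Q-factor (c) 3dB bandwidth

Step 1 — Resonance: ω₀ = 1/√(LC) = 1/√(0.0036·8.33e-09) = 1.826e+05 rad/s.
Step 2 — f₀ = ω₀/(2π) = 2.906e+04 Hz.
Step 3 — Parallel Q: Q = R/(ω₀L) = 200/(1.826e+05·0.0036) = 0.3042.
Step 4 — Bandwidth: Δω = ω₀/Q = 6.002e+05 rad/s; BW = Δω/(2π) = 9.553e+04 Hz.

(a) f₀ = 2.906e+04 Hz  (b) Q = 0.3042  (c) BW = 9.553e+04 Hz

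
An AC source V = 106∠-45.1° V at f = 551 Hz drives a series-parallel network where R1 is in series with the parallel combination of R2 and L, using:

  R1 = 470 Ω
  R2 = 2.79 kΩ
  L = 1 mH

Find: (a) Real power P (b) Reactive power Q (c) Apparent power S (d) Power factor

Step 1 — Angular frequency: ω = 2π·f = 2π·551 = 3462 rad/s.
Step 2 — Component impedances:
  R1: Z = R = 470 Ω
  R2: Z = R = 2790 Ω
  L: Z = jωL = j·3462·0.001 = 0 + j3.462 Ω
Step 3 — Parallel branch: R2 || L = 1/(1/R2 + 1/L) = 0.004296 + j3.462 Ω.
Step 4 — Series with R1: Z_total = R1 + (R2 || L) = 470 + j3.462 Ω = 470∠0.4° Ω.
Step 5 — Source phasor: V = 106∠-45.1° V = 74.82 - j75.08 V.
Step 6 — Current: I = V / Z = 0.158 - j0.1609 A = 0.2255∠-45.5° A.
Step 7 — Complex power: S = V·I* = 23.9 + j0.1761 VA.
Step 8 — Real power: P = Re(S) = 23.9 W.
Step 9 — Reactive power: Q = Im(S) = 0.1761 VAR.
Step 10 — Apparent power: |S| = 23.91 VA.
Step 11 — Power factor: PF = P/|S| = 1 (lagging).

(a) P = 23.9 W  (b) Q = 0.1761 VAR  (c) S = 23.91 VA  (d) PF = 1 (lagging)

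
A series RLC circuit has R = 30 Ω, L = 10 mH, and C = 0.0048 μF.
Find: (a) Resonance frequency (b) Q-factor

Step 1 — Resonance condition Im(Z)=0 gives ω₀ = 1/√(LC).
Step 2 — ω₀ = 1/√(0.01·4.8e-09) = 1.443e+05 rad/s.
Step 3 — f₀ = ω₀/(2π) = 2.297e+04 Hz.
Step 4 — Series Q: Q = ω₀L/R = 1.443e+05·0.01/30 = 48.11.

(a) f₀ = 2.297e+04 Hz  (b) Q = 48.11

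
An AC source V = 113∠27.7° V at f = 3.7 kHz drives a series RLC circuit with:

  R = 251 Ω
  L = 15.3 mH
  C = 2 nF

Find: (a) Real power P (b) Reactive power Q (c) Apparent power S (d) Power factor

Step 1 — Angular frequency: ω = 2π·f = 2π·3700 = 2.325e+04 rad/s.
Step 2 — Component impedances:
  R: Z = R = 251 Ω
  L: Z = jωL = j·2.325e+04·0.0153 = 0 + j355.7 Ω
  C: Z = 1/(jωC) = -j/(ω·C) = 0 - j2.151e+04 Ω
Step 3 — Series combination: Z_total = R + L + C = 251 - j2.115e+04 Ω = 2.115e+04∠-89.3° Ω.
Step 4 — Source phasor: V = 113∠27.7° V = 100 + j52.53 V.
Step 5 — Current: I = V / Z = -0.002427 + j0.004759 A = 0.005342∠117.0° A.
Step 6 — Complex power: S = V·I* = 0.007163 - j0.6036 VA.
Step 7 — Real power: P = Re(S) = 0.007163 W.
Step 8 — Reactive power: Q = Im(S) = -0.6036 VAR.
Step 9 — Apparent power: |S| = 0.6036 VA.
Step 10 — Power factor: PF = P/|S| = 0.01187 (leading).

(a) P = 0.007163 W  (b) Q = -0.6036 VAR  (c) S = 0.6036 VA  (d) PF = 0.01187 (leading)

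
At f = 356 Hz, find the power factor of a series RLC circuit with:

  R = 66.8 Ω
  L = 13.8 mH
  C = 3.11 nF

Step 1 — Angular frequency: ω = 2π·f = 2π·356 = 2237 rad/s.
Step 2 — Component impedances:
  R: Z = R = 66.8 Ω
  L: Z = jωL = j·2237·0.0138 = 0 + j30.87 Ω
  C: Z = 1/(jωC) = -j/(ω·C) = 0 - j1.438e+05 Ω
Step 3 — Series combination: Z_total = R + L + C = 66.8 - j1.437e+05 Ω = 1.437e+05∠-90.0° Ω.
Step 4 — Power factor: PF = cos(φ) = Re(Z)/|Z| = 66.8/1.4372e+05 = 0.0004648.
Step 5 — Type: Im(Z) = -1.437e+05 ⇒ leading (phase φ = -90.0°).

PF = 0.0004648 (leading, φ = -90.0°)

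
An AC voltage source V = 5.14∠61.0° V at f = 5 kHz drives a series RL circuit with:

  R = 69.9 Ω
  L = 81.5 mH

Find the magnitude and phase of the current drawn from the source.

Step 1 — Angular frequency: ω = 2π·f = 2π·5000 = 3.142e+04 rad/s.
Step 2 — Component impedances:
  R: Z = R = 69.9 Ω
  L: Z = jωL = j·3.142e+04·0.0815 = 0 + j2560 Ω
Step 3 — Series combination: Z_total = R + L = 69.9 + j2560 Ω = 2561∠88.4° Ω.
Step 4 — Source phasor: V = 5.14∠61.0° V = 2.492 + j4.496 V.
Step 5 — Ohm's law: I = V / Z_total = (2.492 + j4.496) / (69.9 + j2560) = 0.001781 - j0.0009246 A.
Step 6 — Convert to polar: |I| = 0.002007 A, ∠I = -27.4°.

I = 0.002007∠-27.4° A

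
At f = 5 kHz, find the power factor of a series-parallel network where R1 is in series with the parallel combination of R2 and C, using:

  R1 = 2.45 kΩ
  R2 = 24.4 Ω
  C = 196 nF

Step 1 — Angular frequency: ω = 2π·f = 2π·5000 = 3.142e+04 rad/s.
Step 2 — Component impedances:
  R1: Z = R = 2450 Ω
  R2: Z = R = 24.4 Ω
  C: Z = 1/(jωC) = -j/(ω·C) = 0 - j162.4 Ω
Step 3 — Parallel branch: R2 || C = 1/(1/R2 + 1/C) = 23.86 - j3.585 Ω.
Step 4 — Series with R1: Z_total = R1 + (R2 || C) = 2474 - j3.585 Ω = 2474∠-0.1° Ω.
Step 5 — Power factor: PF = cos(φ) = Re(Z)/|Z| = 2474/2474 = 1.
Step 6 — Type: Im(Z) = -3.585 ⇒ leading (phase φ = -0.1°).

PF = 1 (leading, φ = -0.1°)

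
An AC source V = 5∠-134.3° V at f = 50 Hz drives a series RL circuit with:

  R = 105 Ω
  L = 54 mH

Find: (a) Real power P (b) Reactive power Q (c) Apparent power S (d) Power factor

Step 1 — Angular frequency: ω = 2π·f = 2π·50 = 314.2 rad/s.
Step 2 — Component impedances:
  R: Z = R = 105 Ω
  L: Z = jωL = j·314.2·0.054 = 0 + j16.96 Ω
Step 3 — Series combination: Z_total = R + L = 105 + j16.96 Ω = 106.4∠9.2° Ω.
Step 4 — Source phasor: V = 5∠-134.3° V = -3.492 - j3.578 V.
Step 5 — Current: I = V / Z = -0.03778 - j0.02798 A = 0.04701∠-143.5° A.
Step 6 — Complex power: S = V·I* = 0.232 + j0.03749 VA.
Step 7 — Real power: P = Re(S) = 0.232 W.
Step 8 — Reactive power: Q = Im(S) = 0.03749 VAR.
Step 9 — Apparent power: |S| = 0.235 VA.
Step 10 — Power factor: PF = P/|S| = 0.9872 (lagging).

(a) P = 0.232 W  (b) Q = 0.03749 VAR  (c) S = 0.235 VA  (d) PF = 0.9872 (lagging)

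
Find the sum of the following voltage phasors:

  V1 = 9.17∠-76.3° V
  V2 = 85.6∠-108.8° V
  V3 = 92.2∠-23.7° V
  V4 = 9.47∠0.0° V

Step 1 — Convert each phasor to rectangular form:
  V1 = 9.17·(cos(-76.3°) + j·sin(-76.3°)) = 2.172 - j8.909 V
  V2 = 85.6·(cos(-108.8°) + j·sin(-108.8°)) = -27.59 - j81.03 V
  V3 = 92.2·(cos(-23.7°) + j·sin(-23.7°)) = 84.42 - j37.06 V
  V4 = 9.47·(cos(0.0°) + j·sin(0.0°)) = 9.47 V
Step 2 — Sum components: V_total = 68.48 - j127 V.
Step 3 — Convert to polar: |V_total| = 144.3 V, ∠V_total = -61.7°.

V_total = 144.3∠-61.7° V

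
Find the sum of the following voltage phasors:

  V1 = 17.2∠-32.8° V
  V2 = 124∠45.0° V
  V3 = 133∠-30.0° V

Step 1 — Convert each phasor to rectangular form:
  V1 = 17.2·(cos(-32.8°) + j·sin(-32.8°)) = 14.46 - j9.317 V
  V2 = 124·(cos(45.0°) + j·sin(45.0°)) = 87.68 + j87.68 V
  V3 = 133·(cos(-30.0°) + j·sin(-30.0°)) = 115.2 - j66.5 V
Step 2 — Sum components: V_total = 217.3 + j11.86 V.
Step 3 — Convert to polar: |V_total| = 217.6 V, ∠V_total = 3.1°.

V_total = 217.6∠3.1° V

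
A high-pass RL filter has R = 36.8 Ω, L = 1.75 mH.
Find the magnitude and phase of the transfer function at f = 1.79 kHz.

Step 1 — Angular frequency: ω = 2π·1790 = 1.125e+04 rad/s.
Step 2 — Transfer function: H(jω) = jωL/(R + jωL).
Step 3 — Numerator jωL = j·19.68; denominator R + jωL = 36.8 + j19.68.
Step 4 — H = 0.2224 + j0.4159.
Step 5 — Magnitude: |H| = 0.4716 (-6.5 dB); phase: φ = 61.9°.

|H| = 0.4716 (-6.5 dB), φ = 61.9°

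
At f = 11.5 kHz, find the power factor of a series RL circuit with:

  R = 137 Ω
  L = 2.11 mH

Step 1 — Angular frequency: ω = 2π·f = 2π·1.15e+04 = 7.226e+04 rad/s.
Step 2 — Component impedances:
  R: Z = R = 137 Ω
  L: Z = jωL = j·7.226e+04·0.00211 = 0 + j152.5 Ω
Step 3 — Series combination: Z_total = R + L = 137 + j152.5 Ω = 205∠48.1° Ω.
Step 4 — Power factor: PF = cos(φ) = Re(Z)/|Z| = 137/204.97 = 0.6684.
Step 5 — Type: Im(Z) = 152.5 ⇒ lagging (phase φ = 48.1°).

PF = 0.6684 (lagging, φ = 48.1°)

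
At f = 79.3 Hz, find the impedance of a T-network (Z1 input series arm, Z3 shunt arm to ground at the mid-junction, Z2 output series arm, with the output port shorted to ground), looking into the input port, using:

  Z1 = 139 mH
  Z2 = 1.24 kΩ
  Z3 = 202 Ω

Step 1 — Angular frequency: ω = 2π·f = 2π·79.3 = 498.3 rad/s.
Step 2 — Component impedances:
  Z1: Z = jωL = j·498.3·0.139 = 0 + j69.26 Ω
  Z2: Z = R = 1240 Ω
  Z3: Z = R = 202 Ω
Step 3 — With the output port shorted to ground, the output series arm Z2 runs from the junction to ground; the shunt arm Z3 also runs from the junction to ground. They appear in parallel: Z3 || Z2 = 173.7 Ω.
Step 4 — Series with input arm Z1: Z_in = Z1 + (Z3 || Z2) = 173.7 + j69.26 Ω = 187∠21.7° Ω.

Z = 173.7 + j69.26 Ω = 187∠21.7° Ω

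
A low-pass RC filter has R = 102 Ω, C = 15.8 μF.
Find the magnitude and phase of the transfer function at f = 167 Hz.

Step 1 — Angular frequency: ω = 2π·167 = 1049 rad/s.
Step 2 — Transfer function: H(jω) = 1/(1 + jωRC).
Step 3 — Denominator: 1 + jωRC = 1 + j·1049·102·1.58e-05 = 1 + j1.691.
Step 4 — H = 0.2591 - j0.4381.
Step 5 — Magnitude: |H| = 0.509 (-5.9 dB); phase: φ = -59.4°.

|H| = 0.509 (-5.9 dB), φ = -59.4°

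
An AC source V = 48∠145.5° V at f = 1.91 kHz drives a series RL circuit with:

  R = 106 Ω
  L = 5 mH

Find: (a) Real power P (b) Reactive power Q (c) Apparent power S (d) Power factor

Step 1 — Angular frequency: ω = 2π·f = 2π·1910 = 1.2e+04 rad/s.
Step 2 — Component impedances:
  R: Z = R = 106 Ω
  L: Z = jωL = j·1.2e+04·0.005 = 0 + j60 Ω
Step 3 — Series combination: Z_total = R + L = 106 + j60 Ω = 121.8∠29.5° Ω.
Step 4 — Source phasor: V = 48∠145.5° V = -39.56 + j27.19 V.
Step 5 — Current: I = V / Z = -0.1727 + j0.3542 A = 0.3941∠116.0° A.
Step 6 — Complex power: S = V·I* = 16.46 + j9.318 VA.
Step 7 — Real power: P = Re(S) = 16.46 W.
Step 8 — Reactive power: Q = Im(S) = 9.318 VAR.
Step 9 — Apparent power: |S| = 18.92 VA.
Step 10 — Power factor: PF = P/|S| = 0.8702 (lagging).

(a) P = 16.46 W  (b) Q = 9.318 VAR  (c) S = 18.92 VA  (d) PF = 0.8702 (lagging)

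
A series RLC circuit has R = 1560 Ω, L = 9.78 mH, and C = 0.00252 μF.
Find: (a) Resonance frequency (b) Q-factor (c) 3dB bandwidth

Step 1 — Resonance: ω₀ = 1/√(LC) = 1/√(0.00978·2.52e-09) = 2.014e+05 rad/s.
Step 2 — f₀ = ω₀/(2π) = 3.206e+04 Hz.
Step 3 — Series Q: Q = ω₀L/R = 2.014e+05·0.00978/1560 = 1.263.
Step 4 — Bandwidth: Δω = ω₀/Q = 1.595e+05 rad/s; BW = Δω/(2π) = 2.539e+04 Hz.

(a) f₀ = 3.206e+04 Hz  (b) Q = 1.263  (c) BW = 2.539e+04 Hz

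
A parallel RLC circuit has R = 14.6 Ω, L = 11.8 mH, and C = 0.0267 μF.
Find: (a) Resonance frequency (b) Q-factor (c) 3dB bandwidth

Step 1 — Resonance: ω₀ = 1/√(LC) = 1/√(0.0118·2.67e-08) = 5.634e+04 rad/s.
Step 2 — f₀ = ω₀/(2π) = 8967 Hz.
Step 3 — Parallel Q: Q = R/(ω₀L) = 14.6/(5.634e+04·0.0118) = 0.02196.
Step 4 — Bandwidth: Δω = ω₀/Q = 2.565e+06 rad/s; BW = Δω/(2π) = 4.083e+05 Hz.

(a) f₀ = 8967 Hz  (b) Q = 0.02196  (c) BW = 4.083e+05 Hz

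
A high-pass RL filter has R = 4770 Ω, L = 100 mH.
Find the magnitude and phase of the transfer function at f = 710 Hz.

Step 1 — Angular frequency: ω = 2π·710 = 4461 rad/s.
Step 2 — Transfer function: H(jω) = jωL/(R + jωL).
Step 3 — Numerator jωL = j·446.1; denominator R + jωL = 4770 + j446.1.
Step 4 — H = 0.008671 + j0.09271.
Step 5 — Magnitude: |H| = 0.09312 (-20.6 dB); phase: φ = 84.7°.

|H| = 0.09312 (-20.6 dB), φ = 84.7°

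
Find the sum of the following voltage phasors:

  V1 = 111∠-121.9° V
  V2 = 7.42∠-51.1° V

Step 1 — Convert each phasor to rectangular form:
  V1 = 111·(cos(-121.9°) + j·sin(-121.9°)) = -58.66 - j94.24 V
  V2 = 7.42·(cos(-51.1°) + j·sin(-51.1°)) = 4.659 - j5.775 V
Step 2 — Sum components: V_total = -54 - j100 V.
Step 3 — Convert to polar: |V_total| = 113.7 V, ∠V_total = -118.4°.

V_total = 113.7∠-118.4° V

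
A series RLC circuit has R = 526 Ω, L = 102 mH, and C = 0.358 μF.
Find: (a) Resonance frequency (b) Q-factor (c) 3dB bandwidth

Step 1 — Resonance: ω₀ = 1/√(LC) = 1/√(0.102·3.58e-07) = 5233 rad/s.
Step 2 — f₀ = ω₀/(2π) = 832.9 Hz.
Step 3 — Series Q: Q = ω₀L/R = 5233·0.102/526 = 1.015.
Step 4 — Bandwidth: Δω = ω₀/Q = 5157 rad/s; BW = Δω/(2π) = 820.7 Hz.

(a) f₀ = 832.9 Hz  (b) Q = 1.015  (c) BW = 820.7 Hz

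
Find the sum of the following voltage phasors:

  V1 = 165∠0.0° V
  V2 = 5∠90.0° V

Step 1 — Convert each phasor to rectangular form:
  V1 = 165·(cos(0.0°) + j·sin(0.0°)) = 165 V
  V2 = 5·(cos(90.0°) + j·sin(90.0°)) = 0 + j5 V
Step 2 — Sum components: V_total = 165 + j5 V.
Step 3 — Convert to polar: |V_total| = 165.1 V, ∠V_total = 1.7°.

V_total = 165.1∠1.7° V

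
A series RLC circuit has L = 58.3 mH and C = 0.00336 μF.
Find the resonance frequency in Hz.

Step 1 — Resonance condition Im(Z)=0 gives ω₀ = 1/√(LC).
Step 2 — ω₀ = 1/√(0.0583·3.36e-09) = 7.145e+04 rad/s.
Step 3 — f₀ = ω₀/(2π) = 1.137e+04 Hz.

f₀ = 1.137e+04 Hz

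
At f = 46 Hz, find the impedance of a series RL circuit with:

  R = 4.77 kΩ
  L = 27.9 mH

Step 1 — Angular frequency: ω = 2π·f = 2π·46 = 289 rad/s.
Step 2 — Component impedances:
  R: Z = R = 4770 Ω
  L: Z = jωL = j·289·0.0279 = 0 + j8.064 Ω
Step 3 — Series combination: Z_total = R + L = 4770 + j8.064 Ω = 4770∠0.1° Ω.

Z = 4770 + j8.064 Ω = 4770∠0.1° Ω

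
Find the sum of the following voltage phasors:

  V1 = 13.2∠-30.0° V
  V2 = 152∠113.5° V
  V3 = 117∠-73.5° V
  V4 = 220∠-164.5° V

Step 1 — Convert each phasor to rectangular form:
  V1 = 13.2·(cos(-30.0°) + j·sin(-30.0°)) = 11.43 - j6.6 V
  V2 = 152·(cos(113.5°) + j·sin(113.5°)) = -60.61 + j139.4 V
  V3 = 117·(cos(-73.5°) + j·sin(-73.5°)) = 33.23 - j112.2 V
  V4 = 220·(cos(-164.5°) + j·sin(-164.5°)) = -212 - j58.79 V
Step 2 — Sum components: V_total = -227.9 - j38.18 V.
Step 3 — Convert to polar: |V_total| = 231.1 V, ∠V_total = -170.5°.

V_total = 231.1∠-170.5° V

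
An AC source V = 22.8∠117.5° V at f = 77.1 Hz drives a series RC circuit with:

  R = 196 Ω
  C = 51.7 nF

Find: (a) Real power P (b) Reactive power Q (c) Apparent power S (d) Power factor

Step 1 — Angular frequency: ω = 2π·f = 2π·77.1 = 484.4 rad/s.
Step 2 — Component impedances:
  R: Z = R = 196 Ω
  C: Z = 1/(jωC) = -j/(ω·C) = 0 - j3.993e+04 Ω
Step 3 — Series combination: Z_total = R + C = 196 - j3.993e+04 Ω = 3.993e+04∠-89.7° Ω.
Step 4 — Source phasor: V = 22.8∠117.5° V = -10.53 + j20.22 V.
Step 5 — Current: I = V / Z = -0.0005078 - j0.0002612 A = 0.000571∠-152.8° A.
Step 6 — Complex power: S = V·I* = 6.391e-05 - j0.01302 VA.
Step 7 — Real power: P = Re(S) = 6.391e-05 W.
Step 8 — Reactive power: Q = Im(S) = -0.01302 VAR.
Step 9 — Apparent power: |S| = 0.01302 VA.
Step 10 — Power factor: PF = P/|S| = 0.004909 (leading).

(a) P = 6.391e-05 W  (b) Q = -0.01302 VAR  (c) S = 0.01302 VA  (d) PF = 0.004909 (leading)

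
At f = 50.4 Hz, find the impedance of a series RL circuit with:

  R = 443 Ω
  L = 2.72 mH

Step 1 — Angular frequency: ω = 2π·f = 2π·50.4 = 316.7 rad/s.
Step 2 — Component impedances:
  R: Z = R = 443 Ω
  L: Z = jωL = j·316.7·0.00272 = 0 + j0.8613 Ω
Step 3 — Series combination: Z_total = R + L = 443 + j0.8613 Ω = 443∠0.1° Ω.

Z = 443 + j0.8613 Ω = 443∠0.1° Ω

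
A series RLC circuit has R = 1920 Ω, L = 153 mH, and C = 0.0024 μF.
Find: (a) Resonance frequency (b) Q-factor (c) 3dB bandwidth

Step 1 — Resonance: ω₀ = 1/√(LC) = 1/√(0.153·2.4e-09) = 5.219e+04 rad/s.
Step 2 — f₀ = ω₀/(2π) = 8306 Hz.
Step 3 — Series Q: Q = ω₀L/R = 5.219e+04·0.153/1920 = 4.159.
Step 4 — Bandwidth: Δω = ω₀/Q = 1.255e+04 rad/s; BW = Δω/(2π) = 1997 Hz.

(a) f₀ = 8306 Hz  (b) Q = 4.159  (c) BW = 1997 Hz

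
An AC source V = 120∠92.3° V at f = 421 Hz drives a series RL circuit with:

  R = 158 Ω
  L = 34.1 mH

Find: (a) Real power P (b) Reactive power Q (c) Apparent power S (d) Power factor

Step 1 — Angular frequency: ω = 2π·f = 2π·421 = 2645 rad/s.
Step 2 — Component impedances:
  R: Z = R = 158 Ω
  L: Z = jωL = j·2645·0.0341 = 0 + j90.2 Ω
Step 3 — Series combination: Z_total = R + L = 158 + j90.2 Ω = 181.9∠29.7° Ω.
Step 4 — Source phasor: V = 120∠92.3° V = -4.816 + j119.9 V.
Step 5 — Current: I = V / Z = 0.3038 + j0.5855 A = 0.6596∠62.6° A.
Step 6 — Complex power: S = V·I* = 68.74 + j39.24 VA.
Step 7 — Real power: P = Re(S) = 68.74 W.
Step 8 — Reactive power: Q = Im(S) = 39.24 VAR.
Step 9 — Apparent power: |S| = 79.15 VA.
Step 10 — Power factor: PF = P/|S| = 0.8684 (lagging).

(a) P = 68.74 W  (b) Q = 39.24 VAR  (c) S = 79.15 VA  (d) PF = 0.8684 (lagging)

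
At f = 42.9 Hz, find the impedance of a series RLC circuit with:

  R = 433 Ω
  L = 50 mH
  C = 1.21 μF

Step 1 — Angular frequency: ω = 2π·f = 2π·42.9 = 269.5 rad/s.
Step 2 — Component impedances:
  R: Z = R = 433 Ω
  L: Z = jωL = j·269.5·0.05 = 0 + j13.48 Ω
  C: Z = 1/(jωC) = -j/(ω·C) = 0 - j3066 Ω
Step 3 — Series combination: Z_total = R + L + C = 433 - j3053 Ω = 3083∠-81.9° Ω.

Z = 433 - j3053 Ω = 3083∠-81.9° Ω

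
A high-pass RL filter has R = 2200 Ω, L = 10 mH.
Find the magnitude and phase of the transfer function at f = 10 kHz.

Step 1 — Angular frequency: ω = 2π·1e+04 = 6.283e+04 rad/s.
Step 2 — Transfer function: H(jω) = jωL/(R + jωL).
Step 3 — Numerator jωL = j·628.3; denominator R + jωL = 2200 + j628.3.
Step 4 — H = 0.07542 + j0.2641.
Step 5 — Magnitude: |H| = 0.2746 (-11.2 dB); phase: φ = 74.1°.

|H| = 0.2746 (-11.2 dB), φ = 74.1°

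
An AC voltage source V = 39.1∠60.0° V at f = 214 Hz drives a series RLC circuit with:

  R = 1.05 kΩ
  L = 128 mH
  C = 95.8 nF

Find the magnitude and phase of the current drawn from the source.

Step 1 — Angular frequency: ω = 2π·f = 2π·214 = 1345 rad/s.
Step 2 — Component impedances:
  R: Z = R = 1050 Ω
  L: Z = jωL = j·1345·0.128 = 0 + j172.1 Ω
  C: Z = 1/(jωC) = -j/(ω·C) = 0 - j7763 Ω
Step 3 — Series combination: Z_total = R + L + C = 1050 - j7591 Ω = 7663∠-82.1° Ω.
Step 4 — Source phasor: V = 39.1∠60.0° V = 19.55 + j33.86 V.
Step 5 — Ohm's law: I = V / Z_total = (19.55 + j33.86) / (1050 - j7591) = -0.004027 + j0.003132 A.
Step 6 — Convert to polar: |I| = 0.005102 A, ∠I = 142.1°.

I = 0.005102∠142.1° A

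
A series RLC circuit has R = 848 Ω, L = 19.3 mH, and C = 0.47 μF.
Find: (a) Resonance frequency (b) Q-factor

Step 1 — Resonance condition Im(Z)=0 gives ω₀ = 1/√(LC).
Step 2 — ω₀ = 1/√(0.0193·4.7e-07) = 1.05e+04 rad/s.
Step 3 — f₀ = ω₀/(2π) = 1671 Hz.
Step 4 — Series Q: Q = ω₀L/R = 1.05e+04·0.0193/848 = 0.239.

(a) f₀ = 1671 Hz  (b) Q = 0.239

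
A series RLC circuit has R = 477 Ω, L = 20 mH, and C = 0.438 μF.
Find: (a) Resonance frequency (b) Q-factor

Step 1 — Resonance condition Im(Z)=0 gives ω₀ = 1/√(LC).
Step 2 — ω₀ = 1/√(0.02·4.38e-07) = 1.068e+04 rad/s.
Step 3 — f₀ = ω₀/(2π) = 1700 Hz.
Step 4 — Series Q: Q = ω₀L/R = 1.068e+04·0.02/477 = 0.448.

(a) f₀ = 1700 Hz  (b) Q = 0.448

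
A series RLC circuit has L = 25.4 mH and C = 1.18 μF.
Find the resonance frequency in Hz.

Step 1 — Resonance condition Im(Z)=0 gives ω₀ = 1/√(LC).
Step 2 — ω₀ = 1/√(0.0254·1.18e-06) = 5776 rad/s.
Step 3 — f₀ = ω₀/(2π) = 919.3 Hz.

f₀ = 919.3 Hz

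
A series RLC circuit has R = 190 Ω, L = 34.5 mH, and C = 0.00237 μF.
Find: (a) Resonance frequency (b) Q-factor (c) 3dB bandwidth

Step 1 — Resonance condition Im(Z)=0 gives ω₀ = 1/√(LC).
Step 2 — ω₀ = 1/√(0.0345·2.37e-09) = 1.106e+05 rad/s.
Step 3 — f₀ = ω₀/(2π) = 1.76e+04 Hz.
Step 4 — Series Q: Q = ω₀L/R = 1.106e+05·0.0345/190 = 20.08.
Step 5 — 3dB bandwidth: Δω = ω₀/Q = 5507 rad/s; BW = Δω/(2π) = 876.5 Hz.

(a) f₀ = 1.76e+04 Hz  (b) Q = 20.08  (c) BW = 876.5 Hz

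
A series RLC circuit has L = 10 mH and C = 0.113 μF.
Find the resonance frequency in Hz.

Step 1 — Resonance condition Im(Z)=0 gives ω₀ = 1/√(LC).
Step 2 — ω₀ = 1/√(0.01·1.13e-07) = 2.975e+04 rad/s.
Step 3 — f₀ = ω₀/(2π) = 4735 Hz.

f₀ = 4735 Hz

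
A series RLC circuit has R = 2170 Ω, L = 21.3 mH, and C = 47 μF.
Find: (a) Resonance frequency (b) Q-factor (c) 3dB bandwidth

Step 1 — Resonance: ω₀ = 1/√(LC) = 1/√(0.0213·4.7e-05) = 999.5 rad/s.
Step 2 — f₀ = ω₀/(2π) = 159.1 Hz.
Step 3 — Series Q: Q = ω₀L/R = 999.5·0.0213/2170 = 0.00981.
Step 4 — Bandwidth: Δω = ω₀/Q = 1.019e+05 rad/s; BW = Δω/(2π) = 1.621e+04 Hz.

(a) f₀ = 159.1 Hz  (b) Q = 0.00981  (c) BW = 1.621e+04 Hz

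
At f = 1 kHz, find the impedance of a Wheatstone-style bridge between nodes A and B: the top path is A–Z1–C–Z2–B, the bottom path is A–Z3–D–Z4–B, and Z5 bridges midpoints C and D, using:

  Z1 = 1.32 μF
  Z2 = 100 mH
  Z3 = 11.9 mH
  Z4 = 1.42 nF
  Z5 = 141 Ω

Step 1 — Angular frequency: ω = 2π·f = 2π·1000 = 6283 rad/s.
Step 2 — Component impedances:
  Z1: Z = 1/(jωC) = -j/(ω·C) = 0 - j120.6 Ω
  Z2: Z = jωL = j·6283·0.1 = 0 + j628.3 Ω
  Z3: Z = jωL = j·6283·0.0119 = 0 + j74.77 Ω
  Z4: Z = 1/(jωC) = -j/(ω·C) = 0 - j1.121e+05 Ω
  Z5: Z = R = 141 Ω
Step 3 — Bridge requires nodal analysis (the Z5 bridge couples midpoints C and D, so the two paths cannot be reduced to a simple series/parallel combination). Setting node B to ground and injecting 1 A at node A, the 3-node admittance system at A, C, D solves to V_A = Z_AB = 93.59 + j540.4 Ω = 548.5∠80.2° Ω.

Z = 93.59 + j540.4 Ω = 548.5∠80.2° Ω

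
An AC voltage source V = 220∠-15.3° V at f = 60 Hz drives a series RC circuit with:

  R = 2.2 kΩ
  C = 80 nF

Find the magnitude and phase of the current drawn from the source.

Step 1 — Angular frequency: ω = 2π·f = 2π·60 = 377 rad/s.
Step 2 — Component impedances:
  R: Z = R = 2200 Ω
  C: Z = 1/(jωC) = -j/(ω·C) = 0 - j3.316e+04 Ω
Step 3 — Series combination: Z_total = R + C = 2200 - j3.316e+04 Ω = 3.323e+04∠-86.2° Ω.
Step 4 — Source phasor: V = 220∠-15.3° V = 212.2 - j58.05 V.
Step 5 — Ohm's law: I = V / Z_total = (212.2 - j58.05) / (2200 - j3.316e+04) = 0.002166 + j0.006256 A.
Step 6 — Convert to polar: |I| = 0.00662 A, ∠I = 70.9°.

I = 0.00662∠70.9° A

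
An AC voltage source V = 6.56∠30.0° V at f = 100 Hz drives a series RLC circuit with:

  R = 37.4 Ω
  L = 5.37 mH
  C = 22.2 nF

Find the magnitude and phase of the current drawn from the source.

Step 1 — Angular frequency: ω = 2π·f = 2π·100 = 628.3 rad/s.
Step 2 — Component impedances:
  R: Z = R = 37.4 Ω
  L: Z = jωL = j·628.3·0.00537 = 0 + j3.374 Ω
  C: Z = 1/(jωC) = -j/(ω·C) = 0 - j7.169e+04 Ω
Step 3 — Series combination: Z_total = R + L + C = 37.4 - j7.169e+04 Ω = 7.169e+04∠-90.0° Ω.
Step 4 — Source phasor: V = 6.56∠30.0° V = 5.681 + j3.28 V.
Step 5 — Ohm's law: I = V / Z_total = (5.681 + j3.28) / (37.4 - j7.169e+04) = -4.571e-05 + j7.927e-05 A.
Step 6 — Convert to polar: |I| = 9.151e-05 A, ∠I = 120.0°.

I = 9.151e-05∠120.0° A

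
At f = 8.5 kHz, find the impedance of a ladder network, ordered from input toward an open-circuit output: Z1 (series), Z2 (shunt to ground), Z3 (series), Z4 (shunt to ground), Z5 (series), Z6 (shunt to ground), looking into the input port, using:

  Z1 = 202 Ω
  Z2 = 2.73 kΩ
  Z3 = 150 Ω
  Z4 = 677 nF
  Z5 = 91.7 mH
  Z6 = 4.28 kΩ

Step 1 — Angular frequency: ω = 2π·f = 2π·8500 = 5.341e+04 rad/s.
Step 2 — Component impedances:
  Z1: Z = R = 202 Ω
  Z2: Z = R = 2730 Ω
  Z3: Z = R = 150 Ω
  Z4: Z = 1/(jωC) = -j/(ω·C) = 0 - j27.66 Ω
  Z5: Z = jωL = j·5.341e+04·0.0917 = 0 + j4897 Ω
  Z6: Z = R = 4280 Ω
Step 3 — Ladder network (open output): work backward from the far end, alternating series and parallel combinations. Z_in = 344.5 - j24.93 Ω = 345.4∠-4.1° Ω.

Z = 344.5 - j24.93 Ω = 345.4∠-4.1° Ω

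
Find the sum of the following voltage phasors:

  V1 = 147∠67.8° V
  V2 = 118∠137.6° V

Step 1 — Convert each phasor to rectangular form:
  V1 = 147·(cos(67.8°) + j·sin(67.8°)) = 55.54 + j136.1 V
  V2 = 118·(cos(137.6°) + j·sin(137.6°)) = -87.14 + j79.57 V
Step 2 — Sum components: V_total = -31.6 + j215.7 V.
Step 3 — Convert to polar: |V_total| = 218 V, ∠V_total = 98.3°.

V_total = 218∠98.3° V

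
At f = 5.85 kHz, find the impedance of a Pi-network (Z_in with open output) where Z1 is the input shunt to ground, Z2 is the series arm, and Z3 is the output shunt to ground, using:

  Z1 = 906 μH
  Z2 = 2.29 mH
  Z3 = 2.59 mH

Step 1 — Angular frequency: ω = 2π·f = 2π·5850 = 3.676e+04 rad/s.
Step 2 — Component impedances:
  Z1: Z = jωL = j·3.676e+04·0.000906 = 0 + j33.3 Ω
  Z2: Z = jωL = j·3.676e+04·0.00229 = 0 + j84.17 Ω
  Z3: Z = jωL = j·3.676e+04·0.00259 = 0 + j95.2 Ω
Step 3 — With open output, the series arm Z2 and the output shunt Z3 appear in series to ground: Z2 + Z3 = 0 + j179.4 Ω.
Step 4 — Parallel with input shunt Z1: Z_in = Z1 || (Z2 + Z3) = 0 + j28.09 Ω = 28.09∠90.0° Ω.

Z = 0 + j28.09 Ω = 28.09∠90.0° Ω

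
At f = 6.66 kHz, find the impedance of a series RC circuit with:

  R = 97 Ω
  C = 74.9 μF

Step 1 — Angular frequency: ω = 2π·f = 2π·6660 = 4.185e+04 rad/s.
Step 2 — Component impedances:
  R: Z = R = 97 Ω
  C: Z = 1/(jωC) = -j/(ω·C) = 0 - j0.3191 Ω
Step 3 — Series combination: Z_total = R + C = 97 - j0.3191 Ω = 97∠-0.2° Ω.

Z = 97 - j0.3191 Ω = 97∠-0.2° Ω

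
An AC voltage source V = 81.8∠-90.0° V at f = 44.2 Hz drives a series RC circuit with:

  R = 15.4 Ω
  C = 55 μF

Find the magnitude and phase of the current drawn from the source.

Step 1 — Angular frequency: ω = 2π·f = 2π·44.2 = 277.7 rad/s.
Step 2 — Component impedances:
  R: Z = R = 15.4 Ω
  C: Z = 1/(jωC) = -j/(ω·C) = 0 - j65.47 Ω
Step 3 — Series combination: Z_total = R + C = 15.4 - j65.47 Ω = 67.26∠-76.8° Ω.
Step 4 — Source phasor: V = 81.8∠-90.0° V = 0 - j81.8 V.
Step 5 — Ohm's law: I = V / Z_total = (0 - j81.8) / (15.4 - j65.47) = 1.184 - j0.2785 A.
Step 6 — Convert to polar: |I| = 1.216 A, ∠I = -13.2°.

I = 1.216∠-13.2° A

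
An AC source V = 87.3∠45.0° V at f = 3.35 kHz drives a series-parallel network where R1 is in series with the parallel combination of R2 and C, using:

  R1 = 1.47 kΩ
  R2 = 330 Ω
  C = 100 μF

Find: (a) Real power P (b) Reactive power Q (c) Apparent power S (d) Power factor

Step 1 — Angular frequency: ω = 2π·f = 2π·3350 = 2.105e+04 rad/s.
Step 2 — Component impedances:
  R1: Z = R = 1470 Ω
  R2: Z = R = 330 Ω
  C: Z = 1/(jωC) = -j/(ω·C) = 0 - j0.4751 Ω
Step 3 — Parallel branch: R2 || C = 1/(1/R2 + 1/C) = 0.000684 - j0.4751 Ω.
Step 4 — Series with R1: Z_total = R1 + (R2 || C) = 1470 - j0.4751 Ω = 1470∠-0.0° Ω.
Step 5 — Source phasor: V = 87.3∠45.0° V = 61.73 + j61.73 V.
Step 6 — Current: I = V / Z = 0.04198 + j0.04201 A = 0.05939∠45.0° A.
Step 7 — Complex power: S = V·I* = 5.185 - j0.001676 VA.
Step 8 — Real power: P = Re(S) = 5.185 W.
Step 9 — Reactive power: Q = Im(S) = -0.001676 VAR.
Step 10 — Apparent power: |S| = 5.185 VA.
Step 11 — Power factor: PF = P/|S| = 1 (leading).

(a) P = 5.185 W  (b) Q = -0.001676 VAR  (c) S = 5.185 VA  (d) PF = 1 (leading)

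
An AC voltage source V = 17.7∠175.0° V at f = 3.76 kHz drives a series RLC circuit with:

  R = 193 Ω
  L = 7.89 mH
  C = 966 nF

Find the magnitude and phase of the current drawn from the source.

Step 1 — Angular frequency: ω = 2π·f = 2π·3760 = 2.362e+04 rad/s.
Step 2 — Component impedances:
  R: Z = R = 193 Ω
  L: Z = jωL = j·2.362e+04·0.00789 = 0 + j186.4 Ω
  C: Z = 1/(jωC) = -j/(ω·C) = 0 - j43.82 Ω
Step 3 — Series combination: Z_total = R + L + C = 193 + j142.6 Ω = 240∠36.5° Ω.
Step 4 — Source phasor: V = 17.7∠175.0° V = -17.63 + j1.543 V.
Step 5 — Ohm's law: I = V / Z_total = (-17.63 + j1.543) / (193 + j142.6) = -0.05528 + j0.04883 A.
Step 6 — Convert to polar: |I| = 0.07376 A, ∠I = 138.5°.

I = 0.07376∠138.5° A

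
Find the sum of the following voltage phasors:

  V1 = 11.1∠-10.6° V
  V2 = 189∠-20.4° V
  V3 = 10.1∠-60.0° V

Step 1 — Convert each phasor to rectangular form:
  V1 = 11.1·(cos(-10.6°) + j·sin(-10.6°)) = 10.91 - j2.042 V
  V2 = 189·(cos(-20.4°) + j·sin(-20.4°)) = 177.1 - j65.88 V
  V3 = 10.1·(cos(-60.0°) + j·sin(-60.0°)) = 5.05 - j8.747 V
Step 2 — Sum components: V_total = 193.1 - j76.67 V.
Step 3 — Convert to polar: |V_total| = 207.8 V, ∠V_total = -21.7°.

V_total = 207.8∠-21.7° V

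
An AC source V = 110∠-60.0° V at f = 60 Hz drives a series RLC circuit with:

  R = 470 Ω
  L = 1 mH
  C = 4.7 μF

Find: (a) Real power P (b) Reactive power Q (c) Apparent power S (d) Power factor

Step 1 — Angular frequency: ω = 2π·f = 2π·60 = 377 rad/s.
Step 2 — Component impedances:
  R: Z = R = 470 Ω
  L: Z = jωL = j·377·0.001 = 0 + j0.377 Ω
  C: Z = 1/(jωC) = -j/(ω·C) = 0 - j564.4 Ω
Step 3 — Series combination: Z_total = R + L + C = 470 - j564 Ω = 734.2∠-50.2° Ω.
Step 4 — Source phasor: V = 110∠-60.0° V = 55 - j95.26 V.
Step 5 — Current: I = V / Z = 0.1476 - j0.02552 A = 0.1498∠-9.8° A.
Step 6 — Complex power: S = V·I* = 10.55 - j12.66 VA.
Step 7 — Real power: P = Re(S) = 10.55 W.
Step 8 — Reactive power: Q = Im(S) = -12.66 VAR.
Step 9 — Apparent power: |S| = 16.48 VA.
Step 10 — Power factor: PF = P/|S| = 0.6402 (leading).

(a) P = 10.55 W  (b) Q = -12.66 VAR  (c) S = 16.48 VA  (d) PF = 0.6402 (leading)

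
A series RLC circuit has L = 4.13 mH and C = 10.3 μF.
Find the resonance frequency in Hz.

Step 1 — Resonance condition Im(Z)=0 gives ω₀ = 1/√(LC).
Step 2 — ω₀ = 1/√(0.00413·1.03e-05) = 4848 rad/s.
Step 3 — f₀ = ω₀/(2π) = 771.7 Hz.

f₀ = 771.7 Hz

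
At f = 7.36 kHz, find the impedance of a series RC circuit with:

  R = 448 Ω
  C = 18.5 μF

Step 1 — Angular frequency: ω = 2π·f = 2π·7360 = 4.624e+04 rad/s.
Step 2 — Component impedances:
  R: Z = R = 448 Ω
  C: Z = 1/(jωC) = -j/(ω·C) = 0 - j1.169 Ω
Step 3 — Series combination: Z_total = R + C = 448 - j1.169 Ω = 448∠-0.1° Ω.

Z = 448 - j1.169 Ω = 448∠-0.1° Ω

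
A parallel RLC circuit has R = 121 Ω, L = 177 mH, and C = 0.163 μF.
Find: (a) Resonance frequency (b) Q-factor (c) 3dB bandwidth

Step 1 — Resonance: ω₀ = 1/√(LC) = 1/√(0.177·1.63e-07) = 5887 rad/s.
Step 2 — f₀ = ω₀/(2π) = 937 Hz.
Step 3 — Parallel Q: Q = R/(ω₀L) = 121/(5887·0.177) = 0.1161.
Step 4 — Bandwidth: Δω = ω₀/Q = 5.07e+04 rad/s; BW = Δω/(2π) = 8070 Hz.

(a) f₀ = 937 Hz  (b) Q = 0.1161  (c) BW = 8070 Hz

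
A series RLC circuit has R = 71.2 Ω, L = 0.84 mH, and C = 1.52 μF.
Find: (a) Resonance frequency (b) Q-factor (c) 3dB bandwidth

Step 1 — Resonance condition Im(Z)=0 gives ω₀ = 1/√(LC).
Step 2 — ω₀ = 1/√(0.00084·1.52e-06) = 2.799e+04 rad/s.
Step 3 — f₀ = ω₀/(2π) = 4454 Hz.
Step 4 — Series Q: Q = ω₀L/R = 2.799e+04·0.00084/71.2 = 0.3302.
Step 5 — 3dB bandwidth: Δω = ω₀/Q = 8.476e+04 rad/s; BW = Δω/(2π) = 1.349e+04 Hz.

(a) f₀ = 4454 Hz  (b) Q = 0.3302  (c) BW = 1.349e+04 Hz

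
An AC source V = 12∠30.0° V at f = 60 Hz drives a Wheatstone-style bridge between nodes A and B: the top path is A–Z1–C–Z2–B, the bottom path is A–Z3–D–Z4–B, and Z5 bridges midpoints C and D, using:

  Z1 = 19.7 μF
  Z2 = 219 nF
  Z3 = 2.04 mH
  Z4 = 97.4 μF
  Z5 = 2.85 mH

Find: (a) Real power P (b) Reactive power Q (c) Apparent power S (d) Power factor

Step 1 — Angular frequency: ω = 2π·f = 2π·60 = 377 rad/s.
Step 2 — Component impedances:
  Z1: Z = 1/(jωC) = -j/(ω·C) = 0 - j134.6 Ω
  Z2: Z = 1/(jωC) = -j/(ω·C) = 0 - j1.211e+04 Ω
  Z3: Z = jωL = j·377·0.00204 = 0 + j0.7691 Ω
  Z4: Z = 1/(jωC) = -j/(ω·C) = 0 - j27.23 Ω
  Z5: Z = jωL = j·377·0.00285 = 0 + j1.074 Ω
Step 3 — Bridge requires nodal analysis (the Z5 bridge couples midpoints C and D, so the two paths cannot be reduced to a simple series/parallel combination). Setting node B to ground and injecting 1 A at node A, the 3-node admittance system at A, C, D solves to V_A = Z_AB = 0 - j26.4 Ω = 26.4∠-90.0° Ω.
Step 4 — Source phasor: V = 12∠30.0° V = 10.39 + j6 V.
Step 5 — Current: I = V / Z = -0.2273 + j0.3937 A = 0.4546∠120.0° A.
Step 6 — Complex power: S = V·I* = 0 - j5.455 VA.
Step 7 — Real power: P = Re(S) = 0 W.
Step 8 — Reactive power: Q = Im(S) = -5.455 VAR.
Step 9 — Apparent power: |S| = 5.455 VA.
Step 10 — Power factor: PF = P/|S| = 0 (leading).

(a) P = 0 W  (b) Q = -5.455 VAR  (c) S = 5.455 VA  (d) PF = 0 (leading)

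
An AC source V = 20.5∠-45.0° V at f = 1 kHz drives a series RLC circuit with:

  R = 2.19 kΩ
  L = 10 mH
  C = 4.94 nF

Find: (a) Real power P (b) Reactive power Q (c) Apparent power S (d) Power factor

Step 1 — Angular frequency: ω = 2π·f = 2π·1000 = 6283 rad/s.
Step 2 — Component impedances:
  R: Z = R = 2190 Ω
  L: Z = jωL = j·6283·0.01 = 0 + j62.83 Ω
  C: Z = 1/(jωC) = -j/(ω·C) = 0 - j3.222e+04 Ω
Step 3 — Series combination: Z_total = R + L + C = 2190 - j3.215e+04 Ω = 3.223e+04∠-86.1° Ω.
Step 4 — Source phasor: V = 20.5∠-45.0° V = 14.5 - j14.5 V.
Step 5 — Current: I = V / Z = 0.0004793 + j0.0004182 A = 0.0006361∠41.1° A.
Step 6 — Complex power: S = V·I* = 0.000886 - j0.01301 VA.
Step 7 — Real power: P = Re(S) = 0.000886 W.
Step 8 — Reactive power: Q = Im(S) = -0.01301 VAR.
Step 9 — Apparent power: |S| = 0.01304 VA.
Step 10 — Power factor: PF = P/|S| = 0.06795 (leading).

(a) P = 0.000886 W  (b) Q = -0.01301 VAR  (c) S = 0.01304 VA  (d) PF = 0.06795 (leading)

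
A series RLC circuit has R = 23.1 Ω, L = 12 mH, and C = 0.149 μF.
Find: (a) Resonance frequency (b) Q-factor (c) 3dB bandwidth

Step 1 — Resonance condition Im(Z)=0 gives ω₀ = 1/√(LC).
Step 2 — ω₀ = 1/√(0.012·1.49e-07) = 2.365e+04 rad/s.
Step 3 — f₀ = ω₀/(2π) = 3764 Hz.
Step 4 — Series Q: Q = ω₀L/R = 2.365e+04·0.012/23.1 = 12.29.
Step 5 — 3dB bandwidth: Δω = ω₀/Q = 1925 rad/s; BW = Δω/(2π) = 306.4 Hz.

(a) f₀ = 3764 Hz  (b) Q = 12.29  (c) BW = 306.4 Hz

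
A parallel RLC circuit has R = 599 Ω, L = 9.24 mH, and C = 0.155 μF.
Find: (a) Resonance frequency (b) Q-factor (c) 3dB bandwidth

Step 1 — Resonance: ω₀ = 1/√(LC) = 1/√(0.00924·1.55e-07) = 2.642e+04 rad/s.
Step 2 — f₀ = ω₀/(2π) = 4206 Hz.
Step 3 — Parallel Q: Q = R/(ω₀L) = 599/(2.642e+04·0.00924) = 2.453.
Step 4 — Bandwidth: Δω = ω₀/Q = 1.077e+04 rad/s; BW = Δω/(2π) = 1714 Hz.

(a) f₀ = 4206 Hz  (b) Q = 2.453  (c) BW = 1714 Hz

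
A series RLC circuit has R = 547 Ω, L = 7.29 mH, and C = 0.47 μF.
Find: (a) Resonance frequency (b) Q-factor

Step 1 — Resonance condition Im(Z)=0 gives ω₀ = 1/√(LC).
Step 2 — ω₀ = 1/√(0.00729·4.7e-07) = 1.708e+04 rad/s.
Step 3 — f₀ = ω₀/(2π) = 2719 Hz.
Step 4 — Series Q: Q = ω₀L/R = 1.708e+04·0.00729/547 = 0.2277.

(a) f₀ = 2719 Hz  (b) Q = 0.2277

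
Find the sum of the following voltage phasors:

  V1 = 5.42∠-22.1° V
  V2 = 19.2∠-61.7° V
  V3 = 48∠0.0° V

Step 1 — Convert each phasor to rectangular form:
  V1 = 5.42·(cos(-22.1°) + j·sin(-22.1°)) = 5.022 - j2.039 V
  V2 = 19.2·(cos(-61.7°) + j·sin(-61.7°)) = 9.102 - j16.91 V
  V3 = 48·(cos(0.0°) + j·sin(0.0°)) = 48 V
Step 2 — Sum components: V_total = 62.12 - j18.94 V.
Step 3 — Convert to polar: |V_total| = 64.95 V, ∠V_total = -17.0°.

V_total = 64.95∠-17.0° V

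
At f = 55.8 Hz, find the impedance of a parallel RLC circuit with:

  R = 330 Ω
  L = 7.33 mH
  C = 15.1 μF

Step 1 — Angular frequency: ω = 2π·f = 2π·55.8 = 350.6 rad/s.
Step 2 — Component impedances:
  R: Z = R = 330 Ω
  L: Z = jωL = j·350.6·0.00733 = 0 + j2.57 Ω
  C: Z = 1/(jωC) = -j/(ω·C) = 0 - j188.9 Ω
Step 3 — Parallel combination: 1/Z_total = 1/R + 1/L + 1/C; Z_total = 0.02057 + j2.605 Ω = 2.605∠89.5° Ω.

Z = 0.02057 + j2.605 Ω = 2.605∠89.5° Ω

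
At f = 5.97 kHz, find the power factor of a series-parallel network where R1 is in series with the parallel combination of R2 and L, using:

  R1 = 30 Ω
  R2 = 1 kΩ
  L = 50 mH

Step 1 — Angular frequency: ω = 2π·f = 2π·5970 = 3.751e+04 rad/s.
Step 2 — Component impedances:
  R1: Z = R = 30 Ω
  R2: Z = R = 1000 Ω
  L: Z = jωL = j·3.751e+04·0.05 = 0 + j1876 Ω
Step 3 — Parallel branch: R2 || L = 1/(1/R2 + 1/L) = 778.6 + j415.2 Ω.
Step 4 — Series with R1: Z_total = R1 + (R2 || L) = 808.6 + j415.2 Ω = 909∠27.2° Ω.
Step 5 — Power factor: PF = cos(φ) = Re(Z)/|Z| = 808.64/908.99 = 0.8896.
Step 6 — Type: Im(Z) = 415.2 ⇒ lagging (phase φ = 27.2°).

PF = 0.8896 (lagging, φ = 27.2°)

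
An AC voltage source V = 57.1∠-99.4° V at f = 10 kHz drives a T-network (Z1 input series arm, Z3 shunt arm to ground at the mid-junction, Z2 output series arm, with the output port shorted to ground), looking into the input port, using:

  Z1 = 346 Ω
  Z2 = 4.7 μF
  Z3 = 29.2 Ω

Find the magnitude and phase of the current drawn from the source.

Step 1 — Angular frequency: ω = 2π·f = 2π·1e+04 = 6.283e+04 rad/s.
Step 2 — Component impedances:
  Z1: Z = R = 346 Ω
  Z2: Z = 1/(jωC) = -j/(ω·C) = 0 - j3.386 Ω
  Z3: Z = R = 29.2 Ω
Step 3 — With the output port shorted to ground, the output series arm Z2 runs from the junction to ground; the shunt arm Z3 also runs from the junction to ground. They appear in parallel: Z3 || Z2 = 0.3875 - j3.341 Ω.
Step 4 — Series with input arm Z1: Z_in = Z1 + (Z3 || Z2) = 346.4 - j3.341 Ω = 346.4∠-0.6° Ω.
Step 5 — Source phasor: V = 57.1∠-99.4° V = -9.326 - j56.33 V.
Step 6 — Ohm's law: I = V / Z_total = (-9.326 - j56.33) / (346.4 - j3.341) = -0.02535 - j0.1629 A.
Step 7 — Convert to polar: |I| = 0.1648 A, ∠I = -98.8°.

I = 0.1648∠-98.8° A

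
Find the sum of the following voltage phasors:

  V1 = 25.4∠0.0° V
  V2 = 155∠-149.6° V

Step 1 — Convert each phasor to rectangular form:
  V1 = 25.4·(cos(0.0°) + j·sin(0.0°)) = 25.4 V
  V2 = 155·(cos(-149.6°) + j·sin(-149.6°)) = -133.7 - j78.44 V
Step 2 — Sum components: V_total = -108.3 - j78.44 V.
Step 3 — Convert to polar: |V_total| = 133.7 V, ∠V_total = -144.1°.

V_total = 133.7∠-144.1° V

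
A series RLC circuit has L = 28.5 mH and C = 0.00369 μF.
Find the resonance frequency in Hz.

Step 1 — Resonance condition Im(Z)=0 gives ω₀ = 1/√(LC).
Step 2 — ω₀ = 1/√(0.0285·3.69e-09) = 9.751e+04 rad/s.
Step 3 — f₀ = ω₀/(2π) = 1.552e+04 Hz.

f₀ = 1.552e+04 Hz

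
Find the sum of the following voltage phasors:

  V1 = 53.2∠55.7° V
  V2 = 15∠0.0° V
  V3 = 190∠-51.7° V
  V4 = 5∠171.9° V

Step 1 — Convert each phasor to rectangular form:
  V1 = 53.2·(cos(55.7°) + j·sin(55.7°)) = 29.98 + j43.95 V
  V2 = 15·(cos(0.0°) + j·sin(0.0°)) = 15 V
  V3 = 190·(cos(-51.7°) + j·sin(-51.7°)) = 117.8 - j149.1 V
  V4 = 5·(cos(171.9°) + j·sin(171.9°)) = -4.95 + j0.7045 V
Step 2 — Sum components: V_total = 157.8 - j104.5 V.
Step 3 — Convert to polar: |V_total| = 189.2 V, ∠V_total = -33.5°.

V_total = 189.2∠-33.5° V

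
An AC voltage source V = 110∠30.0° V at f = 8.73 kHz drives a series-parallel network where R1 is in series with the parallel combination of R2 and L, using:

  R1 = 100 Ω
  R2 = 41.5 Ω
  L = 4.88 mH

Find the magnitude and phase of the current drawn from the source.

Step 1 — Angular frequency: ω = 2π·f = 2π·8730 = 5.485e+04 rad/s.
Step 2 — Component impedances:
  R1: Z = R = 100 Ω
  R2: Z = R = 41.5 Ω
  L: Z = jωL = j·5.485e+04·0.00488 = 0 + j267.7 Ω
Step 3 — Parallel branch: R2 || L = 1/(1/R2 + 1/L) = 40.53 + j6.283 Ω.
Step 4 — Series with R1: Z_total = R1 + (R2 || L) = 140.5 + j6.283 Ω = 140.7∠2.6° Ω.
Step 5 — Source phasor: V = 110∠30.0° V = 95.26 + j55 V.
Step 6 — Ohm's law: I = V / Z_total = (95.26 + j55) / (140.5 + j6.283) = 0.694 + j0.3604 A.
Step 7 — Convert to polar: |I| = 0.782 A, ∠I = 27.4°.

I = 0.782∠27.4° A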